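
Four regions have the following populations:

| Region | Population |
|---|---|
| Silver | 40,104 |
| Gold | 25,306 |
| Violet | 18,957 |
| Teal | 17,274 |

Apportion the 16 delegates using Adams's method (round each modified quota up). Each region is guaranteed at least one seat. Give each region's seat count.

Standard divisor 101641/16 ≈ 6352.562; standard quotas: Silver 6.313, Gold 3.984, Violet 2.984, Teal 2.719.
Rounding up gives 7, 4, 3, 3 = 17 seats, so the divisor must be adjusted.
With modified divisor 7400: modified quotas Silver 5.419, Gold 3.420, Violet 2.562, Teal 2.334.
Rounding up: Silver 6, Gold 4, Violet 3, Teal 3 (total 16).

Silver 6, Gold 4, Violet 3, Teal 3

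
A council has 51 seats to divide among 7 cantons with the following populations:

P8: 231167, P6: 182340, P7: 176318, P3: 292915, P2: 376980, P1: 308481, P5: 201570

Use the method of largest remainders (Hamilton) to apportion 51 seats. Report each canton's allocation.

The standard divisor is 1769771/51 ≈ 34701.392.
Standard quotas: P8 6.6616, P6 5.2545, P7 5.0810, P3 8.4410, P2 10.8635, P1 8.8896, P5 5.8087.
Lower quotas: P8 6, P6 5, P7 5, P3 8, P2 10, P1 8, P5 5 (sum 47, leaving 4 seats).
Remainders in descending order: P1 0.8896, P2 0.8635, P5 0.8087, P8 0.6616, P3 0.4410, P6 0.2545, P7 0.0810.
The surplus seats go to P1, P2, P5, P8.

P8=7, P6=5, P7=5, P3=8, P2=11, P1=9, P5=6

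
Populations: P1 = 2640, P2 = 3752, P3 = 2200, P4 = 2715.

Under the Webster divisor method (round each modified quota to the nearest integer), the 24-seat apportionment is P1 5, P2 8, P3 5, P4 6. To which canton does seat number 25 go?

Priority for the next seat is population ÷ (current seats + 0.5).
Priorities: P1 480.000, P2 441.412, P3 400.000, P4 417.692.
Highest priority: P1.

P1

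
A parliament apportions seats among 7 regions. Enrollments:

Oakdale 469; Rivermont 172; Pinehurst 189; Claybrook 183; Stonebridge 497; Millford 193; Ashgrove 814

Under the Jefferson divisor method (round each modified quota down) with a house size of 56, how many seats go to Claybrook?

Standard divisor 2517/56 ≈ 44.946; standard quotas: Oakdale 10.435, Rivermont 3.827, Pinehurst 4.205, Claybrook 4.072, Stonebridge 11.058, Millford 4.294, Ashgrove 18.110.
Rounding down gives 10, 3, 4, 4, 11, 4, 18 = 54 seats, so the divisor must be adjusted.
With modified divisor 42.74: modified quotas Oakdale 10.973, Rivermont 4.024, Pinehurst 4.422, Claybrook 4.282, Stonebridge 11.628, Millford 4.516, Ashgrove 19.045.
Rounding down: Oakdale 10, Rivermont 4, Pinehurst 4, Claybrook 4, Stonebridge 11, Millford 4, Ashgrove 19 (total 56).
Claybrook receives 4.

4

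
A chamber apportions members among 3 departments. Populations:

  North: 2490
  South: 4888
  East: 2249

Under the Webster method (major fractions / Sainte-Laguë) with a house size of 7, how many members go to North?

2

Standard divisor 9627/7 ≈ 1375.286; standard quotas: North 1.811, South 3.554, East 1.635.
Rounding to the nearest integer gives 2, 4, 2 = 8 seats, so the divisor must be adjusted.
With modified divisor 1450: modified quotas North 1.717, South 3.371, East 1.551.
Rounding to the nearest integer: North 2, South 3, East 2 (total 7).
North receives 2.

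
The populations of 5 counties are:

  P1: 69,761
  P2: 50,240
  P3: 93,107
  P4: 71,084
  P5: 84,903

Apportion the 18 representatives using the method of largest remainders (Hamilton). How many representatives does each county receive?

Total 369095; standard divisor 369095/18 ≈ 20505.278.
Standard quotas: P1 3.4021, P2 2.4501, P3 4.5406, P4 3.4666, P5 4.1405.
Lower quotas: P1 3, P2 2, P3 4, P4 3, P5 4 (sum 16, leaving 2 seats).
Remainders in descending order: P3 0.5406, P4 0.4666, P2 0.4501, P1 0.4021, P5 0.1405.
The surplus seats go to P3, P4.

P1 3, P2 2, P3 5, P4 4, P5 4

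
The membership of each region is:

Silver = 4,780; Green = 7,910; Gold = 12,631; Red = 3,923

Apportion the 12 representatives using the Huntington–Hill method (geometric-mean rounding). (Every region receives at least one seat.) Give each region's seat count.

With divisor 2540: modified quotas Silver 1.882, Green 3.114, Gold 4.973, Red 1.544.
Geometric-mean thresholds: Silver √(1·2)=1.414, Green √(3·4)=3.464, Gold √(4·5)=4.472, Red √(1·2)=1.414.
Each quota rounded against its threshold gives Silver 2, Green 3, Gold 5, Red 2 (total 12).

Silver 2, Green 3, Gold 5, Red 2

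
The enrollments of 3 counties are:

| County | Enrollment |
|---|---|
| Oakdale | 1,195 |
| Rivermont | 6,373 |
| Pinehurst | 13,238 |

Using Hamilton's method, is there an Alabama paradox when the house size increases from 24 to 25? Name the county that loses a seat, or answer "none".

At 24 seats: Oakdale 2, Rivermont 7, Pinehurst 15.
At 25 seats: Oakdale 1, Rivermont 8, Pinehurst 16.
Oakdale drops from 2 to 1.

Oakdale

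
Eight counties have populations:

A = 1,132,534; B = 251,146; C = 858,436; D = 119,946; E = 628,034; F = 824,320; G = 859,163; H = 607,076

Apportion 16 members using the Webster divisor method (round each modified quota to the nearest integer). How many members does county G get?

3

Standard divisor 5280655/16 ≈ 330040.938; standard quotas: A 3.431, B 0.761, C 2.601, D 0.363, E 1.903, F 2.498, G 2.603, H 1.839.
Rounding to the nearest integer gives A 3, B 1, C 3, D 0, E 2, F 2, G 3, H 2 — total 16, matching the house size, so no adjustment is needed.
G receives 3.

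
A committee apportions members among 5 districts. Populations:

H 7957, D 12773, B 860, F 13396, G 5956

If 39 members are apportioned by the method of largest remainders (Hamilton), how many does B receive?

1

Standard divisor: 40942 ÷ 39 ≈ 1049.795.
Standard quotas: H 7.5796, D 12.1671, B 0.8192, F 12.7606, G 5.6735.
Lower quotas: H 7, D 12, B 0, F 12, G 5 (sum 36, leaving 3 seats).
Remainders in descending order: B 0.8192, F 0.7606, G 0.6735, H 0.5796, D 0.1671.
The surplus seats go to B, F, G.
B receives 1.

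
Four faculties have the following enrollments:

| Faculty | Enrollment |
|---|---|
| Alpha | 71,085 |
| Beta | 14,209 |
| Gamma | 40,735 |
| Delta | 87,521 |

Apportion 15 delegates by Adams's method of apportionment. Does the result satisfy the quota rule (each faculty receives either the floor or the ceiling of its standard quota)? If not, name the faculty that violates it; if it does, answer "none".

none

Standard quotas: Alpha 4.993, Beta 0.998, Gamma 2.861, Delta 6.148.
Adams allocation: Alpha 5, Beta 1, Gamma 3, Delta 6.
Every allocation lies between the lower and upper quota.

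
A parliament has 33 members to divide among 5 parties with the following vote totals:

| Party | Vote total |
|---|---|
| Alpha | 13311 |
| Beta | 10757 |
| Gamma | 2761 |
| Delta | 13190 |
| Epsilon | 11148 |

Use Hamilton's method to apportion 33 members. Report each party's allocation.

Standard divisor: 51167 ÷ 33 ≈ 1550.515.
Standard quotas: Alpha 8.5849, Beta 6.9377, Gamma 1.7807, Delta 8.5069, Epsilon 7.1899.
Lower quotas: Alpha 8, Beta 6, Gamma 1, Delta 8, Epsilon 7 (sum 30, leaving 3 seats).
Remainders in descending order: Beta 0.9377, Gamma 0.7807, Alpha 0.5849, Delta 0.5069, Epsilon 0.1899.
Largest remainders: Beta, Gamma, Alpha receive the extra seats.

Alpha 9, Beta 7, Gamma 2, Delta 8, Epsilon 7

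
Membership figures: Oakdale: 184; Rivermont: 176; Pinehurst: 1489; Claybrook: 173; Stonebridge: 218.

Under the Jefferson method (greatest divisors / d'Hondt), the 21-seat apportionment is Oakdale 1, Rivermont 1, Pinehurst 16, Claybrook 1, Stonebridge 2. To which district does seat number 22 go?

Priority for the next seat is population ÷ (current seats + 1).
Priorities: Oakdale 92.000, Rivermont 88.000, Pinehurst 87.588, Claybrook 86.500, Stonebridge 72.667.
Highest priority: Oakdale.

Oakdale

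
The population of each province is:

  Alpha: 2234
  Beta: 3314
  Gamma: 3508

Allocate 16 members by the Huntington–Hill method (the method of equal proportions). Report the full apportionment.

Alpha=4; Beta=6; Gamma=6

With divisor 573: modified quotas Alpha 3.899, Beta 5.784, Gamma 6.122.
Geometric-mean thresholds: Alpha √(3·4)=3.464, Beta √(5·6)=5.477, Gamma √(6·7)=6.481.
Each quota rounded against its threshold gives Alpha 4, Beta 6, Gamma 6 (total 16).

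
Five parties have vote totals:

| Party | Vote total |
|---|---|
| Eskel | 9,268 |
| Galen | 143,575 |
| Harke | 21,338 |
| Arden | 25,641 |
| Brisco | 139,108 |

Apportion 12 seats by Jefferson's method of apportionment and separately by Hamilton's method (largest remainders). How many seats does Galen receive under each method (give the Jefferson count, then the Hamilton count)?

Jefferson: Eskel 0, Galen 6, Harke 0, Arden 1, Brisco 5.
Hamilton: Eskel 0, Galen 5, Harke 1, Arden 1, Brisco 5.
Galen gets 6 under Jefferson and 5 under Hamilton.

6 and 5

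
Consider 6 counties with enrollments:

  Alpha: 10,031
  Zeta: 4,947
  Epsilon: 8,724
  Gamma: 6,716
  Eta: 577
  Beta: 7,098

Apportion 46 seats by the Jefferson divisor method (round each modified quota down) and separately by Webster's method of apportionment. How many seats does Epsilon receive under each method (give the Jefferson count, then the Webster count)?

Jefferson: Alpha 12, Zeta 6, Epsilon 11, Gamma 8, Eta 0, Beta 9.
Webster: Alpha 12, Zeta 6, Epsilon 10, Gamma 8, Eta 1, Beta 9.
Epsilon gets 11 under Jefferson and 10 under Webster.

11 and 10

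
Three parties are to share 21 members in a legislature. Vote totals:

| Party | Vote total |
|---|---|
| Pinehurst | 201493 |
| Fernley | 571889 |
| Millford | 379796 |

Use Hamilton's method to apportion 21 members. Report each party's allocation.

Pinehurst 4, Fernley 10, Millford 7

Total 1153178; standard divisor 1153178/21 ≈ 54913.238.
Standard quotas: Pinehurst 3.6693, Fernley 10.4144, Millford 6.9163.
Lower quotas: Pinehurst 3, Fernley 10, Millford 6 (sum 19, leaving 2 seats).
Remainders in descending order: Millford 0.9163, Pinehurst 0.6693, Fernley 0.4144.
Largest remainders: Millford, Pinehurst receive the extra seats.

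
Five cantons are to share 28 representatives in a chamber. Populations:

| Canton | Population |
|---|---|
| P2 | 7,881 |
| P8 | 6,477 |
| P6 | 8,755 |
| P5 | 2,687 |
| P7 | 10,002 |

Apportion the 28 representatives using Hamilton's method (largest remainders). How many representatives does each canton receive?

P2 6; P8 5; P6 7; P5 2; P7 8

Standard divisor: 35802 ÷ 28 ≈ 1278.643.
Standard quotas: P2 6.1636, P8 5.0655, P6 6.8471, P5 2.1014, P7 7.8224.
Lower quotas: P2 6, P8 5, P6 6, P5 2, P7 7 (sum 26, leaving 2 seats).
Remainders in descending order: P6 0.8471, P7 0.8224, P2 0.1636, P5 0.1014, P8 0.0655.
Largest remainders: P6, P7 receive the extra seats.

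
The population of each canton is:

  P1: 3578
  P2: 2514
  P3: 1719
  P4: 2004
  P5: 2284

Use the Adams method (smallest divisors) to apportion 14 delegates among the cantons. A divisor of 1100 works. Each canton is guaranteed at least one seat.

With modified divisor 1100: modified quotas P1 3.253, P2 2.285, P3 1.563, P4 1.822, P5 2.076.
Rounding up: P1 4, P2 3, P3 2, P4 2, P5 3 (total 14).

P1=4, P2=3, P3=2, P4=2, P5=3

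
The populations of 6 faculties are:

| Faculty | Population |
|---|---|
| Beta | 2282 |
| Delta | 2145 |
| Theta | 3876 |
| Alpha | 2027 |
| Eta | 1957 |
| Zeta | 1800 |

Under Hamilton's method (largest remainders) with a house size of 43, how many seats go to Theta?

12

The standard divisor is 14087/43 ≈ 327.605.
Standard quotas: Beta 6.966, Delta 6.548, Theta 11.831, Alpha 6.187, Eta 5.974, Zeta 5.494.
Lower quotas: Beta 6, Delta 6, Theta 11, Alpha 6, Eta 5, Zeta 5 (sum 39, leaving 4 seats).
Remainders in descending order: Eta 0.974, Beta 0.966, Theta 0.831, Delta 0.548, Zeta 0.494, Alpha 0.187.
Largest remainders: Eta, Beta, Theta, Delta receive the extra seats.
Theta receives 12.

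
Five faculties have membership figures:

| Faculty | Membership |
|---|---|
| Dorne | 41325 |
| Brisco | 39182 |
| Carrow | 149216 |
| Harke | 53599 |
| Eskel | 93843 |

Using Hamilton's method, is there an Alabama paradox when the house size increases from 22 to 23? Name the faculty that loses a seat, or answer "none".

At 22 seats: Dorne 2, Brisco 2, Carrow 9, Harke 3, Eskel 6.
At 23 seats: Dorne 3, Brisco 2, Carrow 9, Harke 3, Eskel 6.
No faculty's allocation decreased.

none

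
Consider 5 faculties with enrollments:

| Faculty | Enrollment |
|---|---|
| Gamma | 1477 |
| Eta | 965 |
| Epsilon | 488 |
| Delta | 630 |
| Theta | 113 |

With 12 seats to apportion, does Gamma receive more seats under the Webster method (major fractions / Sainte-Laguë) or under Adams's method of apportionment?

Webster

Webster: Gamma 5, Eta 3, Epsilon 2, Delta 2, Theta 0.
Adams: Gamma 4, Eta 3, Epsilon 2, Delta 2, Theta 1.
Gamma gets 5 under Webster and 4 under Adams.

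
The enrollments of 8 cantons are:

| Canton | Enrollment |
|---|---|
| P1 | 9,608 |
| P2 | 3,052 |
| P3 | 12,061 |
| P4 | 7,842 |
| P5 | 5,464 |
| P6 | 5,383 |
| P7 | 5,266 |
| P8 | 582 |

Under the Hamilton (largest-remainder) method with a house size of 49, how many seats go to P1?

The standard divisor is 49258/49 ≈ 1005.265.
Standard quotas: P1 9.5577, P2 3.0360, P3 11.9978, P4 7.8009, P5 5.4354, P6 5.3548, P7 5.2384, P8 0.5790.
Lower quotas: P1 9, P2 3, P3 11, P4 7, P5 5, P6 5, P7 5, P8 0 (sum 45, leaving 4 seats).
Remainders in descending order: P3 0.9978, P4 0.8009, P8 0.5790, P1 0.5577, P5 0.4354, P6 0.3548, P7 0.2384, P2 0.0360.
The surplus seats go to P3, P4, P8, P1.
P1 receives 10.

10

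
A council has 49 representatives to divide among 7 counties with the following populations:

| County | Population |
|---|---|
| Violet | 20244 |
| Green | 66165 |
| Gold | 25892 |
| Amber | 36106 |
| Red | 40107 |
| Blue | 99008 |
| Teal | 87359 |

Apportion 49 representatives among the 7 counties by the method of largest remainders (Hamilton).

Standard divisor: 374881 ÷ 49 ≈ 7650.633.
Standard quotas: Violet 2.6461, Green 8.6483, Gold 3.3843, Amber 4.7193, Red 5.2423, Blue 12.9412, Teal 11.4185.
Lower quotas: Violet 2, Green 8, Gold 3, Amber 4, Red 5, Blue 12, Teal 11 (sum 45, leaving 4 seats).
Remainders in descending order: Blue 0.9412, Amber 0.7193, Green 0.6483, Violet 0.6461, Teal 0.4185, Gold 0.3843, Red 0.2423.
The surplus seats go to Blue, Amber, Green, Violet.

Violet: 3; Green: 9; Gold: 3; Amber: 5; Red: 5; Blue: 13; Teal: 11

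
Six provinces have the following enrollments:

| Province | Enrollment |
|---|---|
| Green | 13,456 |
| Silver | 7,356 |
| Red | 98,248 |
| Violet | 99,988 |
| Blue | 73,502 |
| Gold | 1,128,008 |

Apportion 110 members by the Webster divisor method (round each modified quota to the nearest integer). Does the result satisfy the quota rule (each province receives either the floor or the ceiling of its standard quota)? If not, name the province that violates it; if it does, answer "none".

Standard quotas: Green 1.042, Silver 0.570, Red 7.608, Violet 7.743, Blue 5.692, Gold 87.347.
Webster allocation: Green 1, Silver 1, Red 8, Violet 8, Blue 6, Gold 86.
Gold has quota 87.347 (lower 87, upper 88) but receives 86 — outside the quota interval.

Gold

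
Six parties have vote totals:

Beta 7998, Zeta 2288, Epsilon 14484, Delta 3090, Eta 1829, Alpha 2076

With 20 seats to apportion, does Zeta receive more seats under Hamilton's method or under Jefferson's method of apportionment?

Hamilton

Hamilton: Beta 5, Zeta 2, Epsilon 9, Delta 2, Eta 1, Alpha 1.
Jefferson: Beta 5, Zeta 1, Epsilon 10, Delta 2, Eta 1, Alpha 1.
Zeta gets 2 under Hamilton and 1 under Jefferson.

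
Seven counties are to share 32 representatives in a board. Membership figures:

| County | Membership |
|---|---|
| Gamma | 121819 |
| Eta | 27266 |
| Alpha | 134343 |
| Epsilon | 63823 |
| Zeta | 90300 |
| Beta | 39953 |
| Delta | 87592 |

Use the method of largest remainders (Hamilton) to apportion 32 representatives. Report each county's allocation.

The standard divisor is 565096/32 ≈ 17659.25.
Standard quotas: Gamma 6.8983, Eta 1.5440, Alpha 7.6075, Epsilon 3.6141, Zeta 5.1135, Beta 2.2624, Delta 4.9601.
Lower quotas: Gamma 6, Eta 1, Alpha 7, Epsilon 3, Zeta 5, Beta 2, Delta 4 (sum 28, leaving 4 seats).
Remainders in descending order: Delta 0.9601, Gamma 0.8983, Epsilon 0.6141, Alpha 0.6075, Eta 0.5440, Beta 0.2624, Zeta 0.1135.
The surplus seats go to Delta, Gamma, Epsilon, Alpha.

Gamma 7; Eta 1; Alpha 8; Epsilon 4; Zeta 5; Beta 2; Delta 5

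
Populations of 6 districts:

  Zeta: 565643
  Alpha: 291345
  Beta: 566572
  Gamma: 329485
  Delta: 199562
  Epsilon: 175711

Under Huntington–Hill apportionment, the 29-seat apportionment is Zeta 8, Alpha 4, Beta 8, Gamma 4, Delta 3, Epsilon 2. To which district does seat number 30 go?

Priority for the next seat is population ÷ (√(s·(s+1))).
Priorities: Zeta 66661.667, Alpha 65146.722, Beta 66771.151, Gamma 73675.086, Delta 57608.587, Epsilon 71733.715.
Highest priority: Gamma.

Gamma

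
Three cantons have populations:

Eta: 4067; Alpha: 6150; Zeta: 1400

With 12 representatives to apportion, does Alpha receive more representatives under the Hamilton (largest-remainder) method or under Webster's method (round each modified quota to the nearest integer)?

Webster

Hamilton: Eta 4, Alpha 6, Zeta 2.
Webster: Eta 4, Alpha 7, Zeta 1.
Alpha gets 6 under Hamilton and 7 under Webster.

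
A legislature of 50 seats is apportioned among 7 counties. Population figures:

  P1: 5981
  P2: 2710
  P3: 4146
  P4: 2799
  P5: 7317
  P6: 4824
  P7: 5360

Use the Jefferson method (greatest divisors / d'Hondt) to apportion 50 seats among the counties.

Standard divisor 33137/50 ≈ 662.74; standard quotas: P1 9.025, P2 4.089, P3 6.256, P4 4.223, P5 11.041, P6 7.279, P7 8.088.
Rounding down gives 9, 4, 6, 4, 11, 7, 8 = 49 seats, so the divisor must be adjusted.
With modified divisor 606: modified quotas P1 9.870, P2 4.472, P3 6.842, P4 4.619, P5 12.074, P6 7.960, P7 8.845.
Rounding down: P1 9, P2 4, P3 6, P4 4, P5 12, P6 7, P7 8 (total 50).

P1 9; P2 4; P3 6; P4 4; P5 12; P6 7; P7 8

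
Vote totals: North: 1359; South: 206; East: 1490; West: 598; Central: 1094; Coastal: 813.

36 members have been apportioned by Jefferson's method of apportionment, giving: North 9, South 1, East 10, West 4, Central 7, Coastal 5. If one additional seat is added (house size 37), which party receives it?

Priority for the next seat is population ÷ (current seats + 1).
Priorities: North 135.900, South 103.000, East 135.455, West 119.600, Central 136.750, Coastal 135.500.
Highest priority: Central.

Central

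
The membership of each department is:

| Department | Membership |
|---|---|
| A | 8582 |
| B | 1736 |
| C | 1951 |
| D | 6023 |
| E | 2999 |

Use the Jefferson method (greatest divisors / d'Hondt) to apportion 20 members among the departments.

A: 8; B: 1; C: 2; D: 6; E: 3

Standard divisor 21291/20 ≈ 1064.55; standard quotas: A 8.062, B 1.631, C 1.833, D 5.658, E 2.817.
Rounding down gives 8, 1, 1, 5, 2 = 17 seats, so the divisor must be adjusted.
With modified divisor 960: modified quotas A 8.940, B 1.808, C 2.032, D 6.274, E 3.124.
Rounding down: A 8, B 1, C 2, D 6, E 3 (total 20).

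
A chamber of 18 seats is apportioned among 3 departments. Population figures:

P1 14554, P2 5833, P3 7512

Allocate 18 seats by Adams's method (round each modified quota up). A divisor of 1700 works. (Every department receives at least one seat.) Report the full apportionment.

P1=9; P2=4; P3=5

With modified divisor 1700: modified quotas P1 8.561, P2 3.431, P3 4.419.
Rounding up: P1 9, P2 4, P3 5 (total 18).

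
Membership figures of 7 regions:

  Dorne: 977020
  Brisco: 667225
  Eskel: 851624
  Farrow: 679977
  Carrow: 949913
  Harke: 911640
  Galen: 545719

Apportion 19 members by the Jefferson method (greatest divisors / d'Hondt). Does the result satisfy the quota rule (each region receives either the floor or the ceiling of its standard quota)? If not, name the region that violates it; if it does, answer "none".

none

Standard quotas: Dorne 3.325, Brisco 2.271, Eskel 2.898, Farrow 2.314, Carrow 3.233, Harke 3.102, Galen 1.857.
Jefferson allocation: Dorne 4, Brisco 2, Eskel 3, Farrow 2, Carrow 3, Harke 3, Galen 2.
Every allocation lies between the lower and upper quota.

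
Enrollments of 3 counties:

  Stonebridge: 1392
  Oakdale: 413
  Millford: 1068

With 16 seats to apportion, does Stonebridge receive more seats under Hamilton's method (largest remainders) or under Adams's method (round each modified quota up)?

Hamilton: Stonebridge 8, Oakdale 2, Millford 6.
Adams: Stonebridge 7, Oakdale 3, Millford 6.
Stonebridge gets 8 under Hamilton and 7 under Adams.

Hamilton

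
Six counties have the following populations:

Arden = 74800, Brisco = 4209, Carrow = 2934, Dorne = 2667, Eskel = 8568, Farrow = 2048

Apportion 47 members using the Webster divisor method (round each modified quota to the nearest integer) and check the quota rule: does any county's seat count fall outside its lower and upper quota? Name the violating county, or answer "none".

Arden

Standard quotas: Arden 36.918, Brisco 2.077, Carrow 1.448, Dorne 1.316, Eskel 4.229, Farrow 1.011.
Webster allocation: Arden 38, Brisco 2, Carrow 1, Dorne 1, Eskel 4, Farrow 1.
Arden has quota 36.918 (lower 36, upper 37) but receives 38 — outside the quota interval.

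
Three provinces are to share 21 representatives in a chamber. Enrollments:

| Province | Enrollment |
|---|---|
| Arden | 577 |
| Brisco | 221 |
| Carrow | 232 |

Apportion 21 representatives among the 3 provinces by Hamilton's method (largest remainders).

Standard divisor: 1030 ÷ 21 ≈ 49.048.
Standard quotas: Arden 11.764, Brisco 4.506, Carrow 4.730.
Lower quotas: Arden 11, Brisco 4, Carrow 4 (sum 19, leaving 2 seats).
Remainders in descending order: Arden 0.764, Carrow 0.730, Brisco 0.506.
The surplus seats go to Arden, Carrow.

Arden 12; Brisco 4; Carrow 5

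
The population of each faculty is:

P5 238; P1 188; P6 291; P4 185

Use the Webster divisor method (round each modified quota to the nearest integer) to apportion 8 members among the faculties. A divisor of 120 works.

P5=2, P1=2, P6=2, P4=2

With modified divisor 120: modified quotas P5 1.983, P1 1.567, P6 2.425, P4 1.542.
Rounding to the nearest integer: P5 2, P1 2, P6 2, P4 2 (total 8).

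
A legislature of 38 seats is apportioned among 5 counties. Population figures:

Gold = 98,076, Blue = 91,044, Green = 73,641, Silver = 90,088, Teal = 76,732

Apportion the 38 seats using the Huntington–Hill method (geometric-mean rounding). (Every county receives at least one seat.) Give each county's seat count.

With divisor 11461: modified quotas Gold 8.557, Blue 7.944, Green 6.425, Silver 7.860, Teal 6.695.
Geometric-mean thresholds: Gold √(8·9)=8.485, Blue √(7·8)=7.483, Green √(6·7)=6.481, Silver √(7·8)=7.483, Teal √(6·7)=6.481.
Each quota rounded against its threshold gives Gold 9, Blue 8, Green 6, Silver 8, Teal 7 (total 38).

Gold: 9; Blue: 8; Green: 6; Silver: 8; Teal: 7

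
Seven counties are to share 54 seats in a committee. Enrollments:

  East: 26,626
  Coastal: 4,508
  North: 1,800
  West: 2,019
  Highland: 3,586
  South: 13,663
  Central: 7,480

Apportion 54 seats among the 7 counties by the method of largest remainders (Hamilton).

East 24, Coastal 4, North 2, West 2, Highland 3, South 12, Central 7

Total 59682; standard divisor 59682/54 ≈ 1105.222.
Standard quotas: East 24.0911, Coastal 4.0788, North 1.6286, West 1.8268, Highland 3.2446, South 12.3622, Central 6.7679.
Lower quotas: East 24, Coastal 4, North 1, West 1, Highland 3, South 12, Central 6 (sum 51, leaving 3 seats).
Remainders in descending order: West 0.8268, Central 0.7679, North 0.6286, South 0.3622, Highland 0.2446, East 0.0911, Coastal 0.0788.
Largest remainders: West, Central, North receive the extra seats.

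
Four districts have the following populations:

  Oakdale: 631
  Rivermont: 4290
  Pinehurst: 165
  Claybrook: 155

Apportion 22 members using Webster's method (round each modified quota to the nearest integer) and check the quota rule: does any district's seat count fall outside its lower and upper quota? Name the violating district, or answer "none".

Standard quotas: Oakdale 2.649, Rivermont 18.008, Pinehurst 0.693, Claybrook 0.651.
Webster allocation: Oakdale 3, Rivermont 17, Pinehurst 1, Claybrook 1.
Rivermont has quota 18.008 (lower 18, upper 19) but receives 17 — outside the quota interval.

Rivermont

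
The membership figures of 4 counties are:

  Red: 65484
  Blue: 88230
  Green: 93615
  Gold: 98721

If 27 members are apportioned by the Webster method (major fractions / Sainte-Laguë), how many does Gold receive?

8

Standard divisor 346050/27 ≈ 12816.667; standard quotas: Red 5.109, Blue 6.884, Green 7.304, Gold 7.703.
Rounding to the nearest integer gives Red 5, Blue 7, Green 7, Gold 8 — total 27, matching the house size, so no adjustment is needed.
Gold receives 8.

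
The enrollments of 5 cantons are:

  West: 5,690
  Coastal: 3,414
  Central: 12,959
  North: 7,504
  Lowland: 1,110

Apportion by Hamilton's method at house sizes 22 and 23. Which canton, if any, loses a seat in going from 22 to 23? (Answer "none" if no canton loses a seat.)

Coastal

At 22 seats: West 4, Coastal 3, Central 9, North 5, Lowland 1.
At 23 seats: West 4, Coastal 2, Central 10, North 6, Lowland 1.
Coastal drops from 3 to 2.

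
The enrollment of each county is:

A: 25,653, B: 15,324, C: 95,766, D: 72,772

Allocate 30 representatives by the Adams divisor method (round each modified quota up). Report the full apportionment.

Standard divisor 209515/30 ≈ 6983.833; standard quotas: A 3.673, B 2.194, C 13.713, D 10.420.
Rounding up gives 4, 3, 14, 11 = 32 seats, so the divisor must be adjusted.
With modified divisor 7500: modified quotas A 3.420, B 2.043, C 12.769, D 9.703.
Rounding up: A 4, B 3, C 13, D 10 (total 30).

A: 4; B: 3; C: 13; D: 10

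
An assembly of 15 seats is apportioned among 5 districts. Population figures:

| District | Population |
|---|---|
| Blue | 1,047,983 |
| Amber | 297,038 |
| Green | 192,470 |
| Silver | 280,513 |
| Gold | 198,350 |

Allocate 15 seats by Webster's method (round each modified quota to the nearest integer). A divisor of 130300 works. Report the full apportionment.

With modified divisor 130300: modified quotas Blue 8.043, Amber 2.280, Green 1.477, Silver 2.153, Gold 1.522.
Rounding to the nearest integer: Blue 8, Amber 2, Green 1, Silver 2, Gold 2 (total 15).

Blue 8; Amber 2; Green 1; Silver 2; Gold 2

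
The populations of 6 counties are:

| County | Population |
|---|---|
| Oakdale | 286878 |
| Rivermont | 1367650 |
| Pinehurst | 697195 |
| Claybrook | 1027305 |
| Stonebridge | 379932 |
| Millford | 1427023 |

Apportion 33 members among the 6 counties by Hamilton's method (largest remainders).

Oakdale 2; Rivermont 9; Pinehurst 4; Claybrook 7; Stonebridge 2; Millford 9

The standard divisor is 5185983/33 = 157151.
Standard quotas: Oakdale 1.8255, Rivermont 8.7028, Pinehurst 4.4365, Claybrook 6.5371, Stonebridge 2.4176, Millford 9.0806.
Lower quotas: Oakdale 1, Rivermont 8, Pinehurst 4, Claybrook 6, Stonebridge 2, Millford 9 (sum 30, leaving 3 seats).
Remainders in descending order: Oakdale 0.8255, Rivermont 0.7028, Claybrook 0.5371, Pinehurst 0.4365, Stonebridge 0.4176, Millford 0.0806.
The surplus seats go to Oakdale, Rivermont, Claybrook.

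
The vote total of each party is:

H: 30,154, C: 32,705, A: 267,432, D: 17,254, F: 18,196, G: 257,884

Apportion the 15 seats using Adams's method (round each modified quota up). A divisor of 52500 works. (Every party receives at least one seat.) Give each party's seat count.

H 1; C 1; A 6; D 1; F 1; G 5

With modified divisor 52500: modified quotas H 0.574, C 0.623, A 5.094, D 0.329, F 0.347, G 4.912.
Rounding up: H 1, C 1, A 6, D 1, F 1, G 5 (total 15).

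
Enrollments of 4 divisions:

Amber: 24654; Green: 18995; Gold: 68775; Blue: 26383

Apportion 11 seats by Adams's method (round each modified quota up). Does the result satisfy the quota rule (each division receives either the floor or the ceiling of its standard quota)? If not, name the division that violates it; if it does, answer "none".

none

Standard quotas: Amber 1.954, Green 1.505, Gold 5.450, Blue 2.091.
Adams allocation: Amber 2, Green 2, Gold 5, Blue 2.
Every allocation lies between the lower and upper quota.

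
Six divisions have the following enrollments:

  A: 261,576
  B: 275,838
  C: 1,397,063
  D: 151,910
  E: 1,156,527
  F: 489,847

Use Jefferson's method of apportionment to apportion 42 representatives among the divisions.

Standard divisor 3732761/42 ≈ 88875.262; standard quotas: A 2.943, B 3.104, C 15.719, D 1.709, E 13.013, F 5.512.
Rounding down gives 2, 3, 15, 1, 13, 5 = 39 seats, so the divisor must be adjusted.
With modified divisor 82400: modified quotas A 3.174, B 3.348, C 16.955, D 1.844, E 14.036, F 5.945.
Rounding down: A 3, B 3, C 16, D 1, E 14, F 5 (total 42).

A 3; B 3; C 16; D 1; E 14; F 5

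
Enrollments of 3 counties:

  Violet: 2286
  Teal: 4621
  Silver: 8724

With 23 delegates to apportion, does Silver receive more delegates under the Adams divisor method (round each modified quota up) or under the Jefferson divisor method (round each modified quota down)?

Adams: Violet 4, Teal 7, Silver 12.
Jefferson: Violet 3, Teal 7, Silver 13.
Silver gets 12 under Adams and 13 under Jefferson.

Jefferson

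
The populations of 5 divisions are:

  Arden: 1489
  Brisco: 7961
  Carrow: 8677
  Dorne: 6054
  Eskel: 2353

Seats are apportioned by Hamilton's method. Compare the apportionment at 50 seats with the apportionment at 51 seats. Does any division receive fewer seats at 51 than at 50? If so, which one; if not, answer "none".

Eskel

At 50 seats: Arden 3, Brisco 15, Carrow 16, Dorne 11, Eskel 5.
At 51 seats: Arden 3, Brisco 15, Carrow 17, Dorne 12, Eskel 4.
Eskel drops from 5 to 4.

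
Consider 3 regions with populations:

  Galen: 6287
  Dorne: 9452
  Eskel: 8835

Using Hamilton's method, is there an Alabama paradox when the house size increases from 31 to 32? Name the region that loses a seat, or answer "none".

none

At 31 seats: Galen 8, Dorne 12, Eskel 11.
At 32 seats: Galen 8, Dorne 12, Eskel 12.
No region's allocation decreased.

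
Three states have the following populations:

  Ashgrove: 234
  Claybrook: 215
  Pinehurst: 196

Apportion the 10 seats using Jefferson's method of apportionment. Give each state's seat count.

Ashgrove 4, Claybrook 3, Pinehurst 3

Standard divisor 645/10 ≈ 64.5; standard quotas: Ashgrove 3.628, Claybrook 3.333, Pinehurst 3.039.
Rounding down gives 3, 3, 3 = 9 seats, so the divisor must be adjusted.
With modified divisor 56: modified quotas Ashgrove 4.179, Claybrook 3.839, Pinehurst 3.500.
Rounding down: Ashgrove 4, Claybrook 3, Pinehurst 3 (total 10).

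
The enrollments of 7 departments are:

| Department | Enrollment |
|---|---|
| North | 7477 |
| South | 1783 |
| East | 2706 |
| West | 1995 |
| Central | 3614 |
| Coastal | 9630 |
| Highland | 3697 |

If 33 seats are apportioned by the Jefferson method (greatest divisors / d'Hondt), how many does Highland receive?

Standard divisor 30902/33 ≈ 936.424; standard quotas: North 7.985, South 1.904, East 2.890, West 2.130, Central 3.859, Coastal 10.284, Highland 3.948.
Rounding down gives 7, 1, 2, 2, 3, 10, 3 = 28 seats, so the divisor must be adjusted.
With modified divisor 880: modified quotas North 8.497, South 2.026, East 3.075, West 2.267, Central 4.107, Coastal 10.943, Highland 4.201.
Rounding down: North 8, South 2, East 3, West 2, Central 4, Coastal 10, Highland 4 (total 33).
Highland receives 4.

4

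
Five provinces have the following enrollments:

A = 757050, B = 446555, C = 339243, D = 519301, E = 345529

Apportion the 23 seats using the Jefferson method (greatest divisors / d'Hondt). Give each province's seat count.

Standard divisor 2407678/23 ≈ 104681.652; standard quotas: A 7.232, B 4.266, C 3.241, D 4.961, E 3.301.
Rounding down gives 7, 4, 3, 4, 3 = 21 seats, so the divisor must be adjusted.
With modified divisor 92000: modified quotas A 8.229, B 4.854, C 3.687, D 5.645, E 3.756.
Rounding down: A 8, B 4, C 3, D 5, E 3 (total 23).

A 8; B 4; C 3; D 5; E 3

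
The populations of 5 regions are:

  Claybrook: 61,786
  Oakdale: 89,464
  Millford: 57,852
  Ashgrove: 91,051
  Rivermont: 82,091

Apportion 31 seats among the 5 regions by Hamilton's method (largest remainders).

The standard divisor is 382244/31 ≈ 12330.452.
Standard quotas: Claybrook 5.0108, Oakdale 7.2555, Millford 4.6918, Ashgrove 7.3842, Rivermont 6.6576.
Lower quotas: Claybrook 5, Oakdale 7, Millford 4, Ashgrove 7, Rivermont 6 (sum 29, leaving 2 seats).
Remainders in descending order: Millford 0.6918, Rivermont 0.6576, Ashgrove 0.3842, Oakdale 0.2555, Claybrook 0.0108.
The surplus seats go to Millford, Rivermont.

Claybrook 5; Oakdale 7; Millford 5; Ashgrove 7; Rivermont 7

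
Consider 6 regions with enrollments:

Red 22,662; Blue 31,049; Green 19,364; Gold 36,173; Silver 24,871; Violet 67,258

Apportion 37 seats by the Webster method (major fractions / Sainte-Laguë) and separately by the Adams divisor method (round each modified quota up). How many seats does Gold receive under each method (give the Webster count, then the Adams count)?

7 and 6

Webster: Red 4, Blue 6, Green 4, Gold 7, Silver 4, Violet 12.
Adams: Red 4, Blue 6, Green 4, Gold 6, Silver 5, Violet 12.
Gold gets 7 under Webster and 6 under Adams.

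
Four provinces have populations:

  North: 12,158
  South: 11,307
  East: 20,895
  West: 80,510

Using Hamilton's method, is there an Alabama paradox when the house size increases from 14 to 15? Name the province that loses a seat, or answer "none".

At 14 seats: North 2, South 1, East 2, West 9.
At 15 seats: North 1, South 1, East 3, West 10.
North drops from 2 to 1.

North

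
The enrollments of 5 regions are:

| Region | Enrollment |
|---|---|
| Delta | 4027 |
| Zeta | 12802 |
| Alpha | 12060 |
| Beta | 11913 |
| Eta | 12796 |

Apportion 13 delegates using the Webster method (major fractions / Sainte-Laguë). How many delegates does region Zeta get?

3

Standard divisor 53598/13 ≈ 4122.923; standard quotas: Delta 0.977, Zeta 3.105, Alpha 2.925, Beta 2.889, Eta 3.104.
Rounding to the nearest integer gives Delta 1, Zeta 3, Alpha 3, Beta 3, Eta 3 — total 13, matching the house size, so no adjustment is needed.
Zeta receives 3.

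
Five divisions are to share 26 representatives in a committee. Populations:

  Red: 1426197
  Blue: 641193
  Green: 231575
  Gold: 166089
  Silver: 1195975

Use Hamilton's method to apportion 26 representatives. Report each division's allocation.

Red 10, Blue 5, Green 2, Gold 1, Silver 8

Standard divisor: 3661029 ÷ 26 ≈ 140808.808.
Standard quotas: Red 10.1286, Blue 4.5536, Green 1.6446, Gold 1.1795, Silver 8.4936.
Lower quotas: Red 10, Blue 4, Green 1, Gold 1, Silver 8 (sum 24, leaving 2 seats).
Remainders in descending order: Green 0.6446, Blue 0.5536, Silver 0.4936, Gold 0.1795, Red 0.1286.
The surplus seats go to Green, Blue.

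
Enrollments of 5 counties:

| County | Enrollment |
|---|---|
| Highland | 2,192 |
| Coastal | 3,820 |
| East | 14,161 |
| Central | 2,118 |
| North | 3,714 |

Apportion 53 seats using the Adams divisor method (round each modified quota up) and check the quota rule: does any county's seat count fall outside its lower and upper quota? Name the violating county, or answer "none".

Standard quotas: Highland 4.467, Coastal 7.785, East 28.861, Central 4.317, North 7.569.
Adams allocation: Highland 5, Coastal 8, East 27, Central 5, North 8.
East has quota 28.861 (lower 28, upper 29) but receives 27 — outside the quota interval.

East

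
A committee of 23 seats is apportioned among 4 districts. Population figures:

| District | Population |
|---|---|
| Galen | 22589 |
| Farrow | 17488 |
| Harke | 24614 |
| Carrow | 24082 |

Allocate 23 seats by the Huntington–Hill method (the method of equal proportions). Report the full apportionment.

With divisor 3854: modified quotas Galen 5.861, Farrow 4.538, Harke 6.387, Carrow 6.249.
Geometric-mean thresholds: Galen √(5·6)=5.477, Farrow √(4·5)=4.472, Harke √(6·7)=6.481, Carrow √(6·7)=6.481.
Each quota rounded against its threshold gives Galen 6, Farrow 5, Harke 6, Carrow 6 (total 23).

Galen: 6, Farrow: 5, Harke: 6, Carrow: 6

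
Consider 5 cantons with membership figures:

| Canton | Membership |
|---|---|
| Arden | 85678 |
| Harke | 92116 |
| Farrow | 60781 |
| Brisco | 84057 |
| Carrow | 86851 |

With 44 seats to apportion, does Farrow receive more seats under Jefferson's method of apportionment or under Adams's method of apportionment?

Adams

Jefferson: Arden 9, Harke 10, Farrow 6, Brisco 9, Carrow 10.
Adams: Arden 9, Harke 10, Farrow 7, Brisco 9, Carrow 9.
Farrow gets 6 under Jefferson and 7 under Adams.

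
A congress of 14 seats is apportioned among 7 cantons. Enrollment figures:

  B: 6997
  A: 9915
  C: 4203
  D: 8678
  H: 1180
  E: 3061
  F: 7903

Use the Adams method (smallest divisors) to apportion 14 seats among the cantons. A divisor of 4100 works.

B 2, A 3, C 2, D 3, H 1, E 1, F 2

With modified divisor 4100: modified quotas B 1.707, A 2.418, C 1.025, D 2.117, H 0.288, E 0.747, F 1.928.
Rounding up: B 2, A 3, C 2, D 3, H 1, E 1, F 2 (total 14).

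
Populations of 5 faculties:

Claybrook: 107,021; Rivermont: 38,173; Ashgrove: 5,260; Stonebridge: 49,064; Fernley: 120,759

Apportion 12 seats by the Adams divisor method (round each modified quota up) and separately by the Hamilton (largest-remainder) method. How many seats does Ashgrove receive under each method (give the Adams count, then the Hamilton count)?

Adams: Claybrook 3, Rivermont 2, Ashgrove 1, Stonebridge 2, Fernley 4.
Hamilton: Claybrook 4, Rivermont 1, Ashgrove 0, Stonebridge 2, Fernley 5.
Ashgrove gets 1 under Adams and 0 under Hamilton.

1 and 0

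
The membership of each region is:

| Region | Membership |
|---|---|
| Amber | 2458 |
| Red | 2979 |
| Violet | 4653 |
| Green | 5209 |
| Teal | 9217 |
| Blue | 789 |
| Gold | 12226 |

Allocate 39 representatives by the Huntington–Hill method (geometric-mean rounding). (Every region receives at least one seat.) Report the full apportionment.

Amber: 3, Red: 3, Violet: 5, Green: 5, Teal: 9, Blue: 1, Gold: 13

With divisor 975: modified quotas Amber 2.521, Red 3.055, Violet 4.772, Green 5.343, Teal 9.453, Blue 0.809, Gold 12.539.
Geometric-mean thresholds: Amber √(2·3)=2.449, Red √(3·4)=3.464, Violet √(4·5)=4.472, Green √(5·6)=5.477, Teal √(9·10)=9.487, Blue (min 1), Gold √(12·13)=12.490.
Each quota rounded against its threshold gives Amber 3, Red 3, Violet 5, Green 5, Teal 9, Blue 1, Gold 13 (total 39).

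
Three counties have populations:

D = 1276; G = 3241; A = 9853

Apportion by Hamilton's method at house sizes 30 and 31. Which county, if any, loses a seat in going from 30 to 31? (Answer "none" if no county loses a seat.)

At 30 seats: D 3, G 7, A 20.
At 31 seats: D 3, G 7, A 21.
No county's allocation decreased.

none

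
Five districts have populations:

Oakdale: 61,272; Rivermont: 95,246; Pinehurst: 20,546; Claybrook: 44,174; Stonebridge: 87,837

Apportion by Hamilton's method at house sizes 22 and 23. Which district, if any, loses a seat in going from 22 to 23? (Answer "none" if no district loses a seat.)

At 22 seats: Oakdale 4, Rivermont 7, Pinehurst 2, Claybrook 3, Stonebridge 6.
At 23 seats: Oakdale 5, Rivermont 7, Pinehurst 1, Claybrook 3, Stonebridge 7.
Pinehurst drops from 2 to 1.

Pinehurst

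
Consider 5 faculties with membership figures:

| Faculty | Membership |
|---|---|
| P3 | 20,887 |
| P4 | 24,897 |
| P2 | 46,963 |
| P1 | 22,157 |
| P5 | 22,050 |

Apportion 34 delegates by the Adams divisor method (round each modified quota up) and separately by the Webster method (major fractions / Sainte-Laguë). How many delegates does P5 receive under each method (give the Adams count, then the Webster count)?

Adams: P3 5, P4 6, P2 11, P1 6, P5 6.
Webster: P3 5, P4 6, P2 12, P1 6, P5 5.
P5 gets 6 under Adams and 5 under Webster.

6 and 5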